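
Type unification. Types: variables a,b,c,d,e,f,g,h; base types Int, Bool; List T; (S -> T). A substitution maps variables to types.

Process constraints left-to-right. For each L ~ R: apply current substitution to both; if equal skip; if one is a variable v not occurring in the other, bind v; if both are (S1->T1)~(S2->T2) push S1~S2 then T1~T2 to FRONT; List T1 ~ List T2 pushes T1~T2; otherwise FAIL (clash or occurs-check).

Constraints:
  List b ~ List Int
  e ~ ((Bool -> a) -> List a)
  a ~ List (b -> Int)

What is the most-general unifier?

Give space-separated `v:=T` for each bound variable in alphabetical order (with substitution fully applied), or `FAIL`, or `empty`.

Answer: a:=List (Int -> Int) b:=Int e:=((Bool -> List (Int -> Int)) -> List List (Int -> Int))

Derivation:
step 1: unify List b ~ List Int  [subst: {-} | 2 pending]
  -> decompose List: push b~Int
step 2: unify b ~ Int  [subst: {-} | 2 pending]
  bind b := Int
step 3: unify e ~ ((Bool -> a) -> List a)  [subst: {b:=Int} | 1 pending]
  bind e := ((Bool -> a) -> List a)
step 4: unify a ~ List (Int -> Int)  [subst: {b:=Int, e:=((Bool -> a) -> List a)} | 0 pending]
  bind a := List (Int -> Int)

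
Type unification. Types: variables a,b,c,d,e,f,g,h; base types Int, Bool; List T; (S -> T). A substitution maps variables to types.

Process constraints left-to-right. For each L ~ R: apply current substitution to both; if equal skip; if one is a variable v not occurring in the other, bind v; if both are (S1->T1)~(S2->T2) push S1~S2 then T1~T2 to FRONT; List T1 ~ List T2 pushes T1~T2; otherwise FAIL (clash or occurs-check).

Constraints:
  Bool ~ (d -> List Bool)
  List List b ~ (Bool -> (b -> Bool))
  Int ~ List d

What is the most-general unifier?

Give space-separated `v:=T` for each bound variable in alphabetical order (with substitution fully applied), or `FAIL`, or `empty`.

Answer: FAIL

Derivation:
step 1: unify Bool ~ (d -> List Bool)  [subst: {-} | 2 pending]
  clash: Bool vs (d -> List Bool)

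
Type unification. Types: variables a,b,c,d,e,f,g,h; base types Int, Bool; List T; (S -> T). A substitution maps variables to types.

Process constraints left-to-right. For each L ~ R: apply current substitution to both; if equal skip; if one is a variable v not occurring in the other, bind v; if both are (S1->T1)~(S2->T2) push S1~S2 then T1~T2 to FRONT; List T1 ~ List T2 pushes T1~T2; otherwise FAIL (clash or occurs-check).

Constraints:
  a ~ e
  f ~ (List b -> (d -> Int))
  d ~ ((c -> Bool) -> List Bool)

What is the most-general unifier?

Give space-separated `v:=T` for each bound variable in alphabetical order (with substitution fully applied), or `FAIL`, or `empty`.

Answer: a:=e d:=((c -> Bool) -> List Bool) f:=(List b -> (((c -> Bool) -> List Bool) -> Int))

Derivation:
step 1: unify a ~ e  [subst: {-} | 2 pending]
  bind a := e
step 2: unify f ~ (List b -> (d -> Int))  [subst: {a:=e} | 1 pending]
  bind f := (List b -> (d -> Int))
step 3: unify d ~ ((c -> Bool) -> List Bool)  [subst: {a:=e, f:=(List b -> (d -> Int))} | 0 pending]
  bind d := ((c -> Bool) -> List Bool)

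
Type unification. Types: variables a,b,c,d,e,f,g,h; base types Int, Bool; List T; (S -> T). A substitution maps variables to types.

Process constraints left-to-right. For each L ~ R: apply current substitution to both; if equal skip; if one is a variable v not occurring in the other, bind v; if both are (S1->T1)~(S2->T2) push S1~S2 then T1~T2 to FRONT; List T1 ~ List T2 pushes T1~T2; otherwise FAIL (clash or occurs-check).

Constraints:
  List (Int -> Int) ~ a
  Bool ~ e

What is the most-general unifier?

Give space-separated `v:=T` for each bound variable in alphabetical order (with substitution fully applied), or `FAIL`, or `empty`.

step 1: unify List (Int -> Int) ~ a  [subst: {-} | 1 pending]
  bind a := List (Int -> Int)
step 2: unify Bool ~ e  [subst: {a:=List (Int -> Int)} | 0 pending]
  bind e := Bool

Answer: a:=List (Int -> Int) e:=Bool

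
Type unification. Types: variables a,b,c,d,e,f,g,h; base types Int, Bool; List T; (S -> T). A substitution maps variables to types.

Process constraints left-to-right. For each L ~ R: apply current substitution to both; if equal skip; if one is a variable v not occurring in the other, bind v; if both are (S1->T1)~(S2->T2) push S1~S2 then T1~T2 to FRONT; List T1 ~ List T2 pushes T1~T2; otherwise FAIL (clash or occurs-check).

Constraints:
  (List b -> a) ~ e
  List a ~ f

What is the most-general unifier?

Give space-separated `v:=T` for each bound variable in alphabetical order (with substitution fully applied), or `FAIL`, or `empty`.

step 1: unify (List b -> a) ~ e  [subst: {-} | 1 pending]
  bind e := (List b -> a)
step 2: unify List a ~ f  [subst: {e:=(List b -> a)} | 0 pending]
  bind f := List a

Answer: e:=(List b -> a) f:=List a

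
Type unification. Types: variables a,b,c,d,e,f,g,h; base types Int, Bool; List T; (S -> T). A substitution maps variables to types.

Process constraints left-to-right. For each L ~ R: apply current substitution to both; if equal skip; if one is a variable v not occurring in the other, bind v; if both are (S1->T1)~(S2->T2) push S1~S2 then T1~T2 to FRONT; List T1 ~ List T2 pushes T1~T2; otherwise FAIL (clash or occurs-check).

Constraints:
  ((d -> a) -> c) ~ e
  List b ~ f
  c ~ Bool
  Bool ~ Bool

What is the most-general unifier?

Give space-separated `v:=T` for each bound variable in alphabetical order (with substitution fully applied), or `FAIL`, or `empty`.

Answer: c:=Bool e:=((d -> a) -> Bool) f:=List b

Derivation:
step 1: unify ((d -> a) -> c) ~ e  [subst: {-} | 3 pending]
  bind e := ((d -> a) -> c)
step 2: unify List b ~ f  [subst: {e:=((d -> a) -> c)} | 2 pending]
  bind f := List b
step 3: unify c ~ Bool  [subst: {e:=((d -> a) -> c), f:=List b} | 1 pending]
  bind c := Bool
step 4: unify Bool ~ Bool  [subst: {e:=((d -> a) -> c), f:=List b, c:=Bool} | 0 pending]
  -> identical, skip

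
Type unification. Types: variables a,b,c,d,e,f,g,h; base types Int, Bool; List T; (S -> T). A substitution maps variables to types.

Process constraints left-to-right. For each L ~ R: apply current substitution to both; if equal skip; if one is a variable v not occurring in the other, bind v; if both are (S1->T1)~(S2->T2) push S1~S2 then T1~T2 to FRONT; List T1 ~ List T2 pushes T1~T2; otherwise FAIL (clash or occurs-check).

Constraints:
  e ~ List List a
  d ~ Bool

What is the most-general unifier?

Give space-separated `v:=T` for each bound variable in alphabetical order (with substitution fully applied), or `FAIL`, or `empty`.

step 1: unify e ~ List List a  [subst: {-} | 1 pending]
  bind e := List List a
step 2: unify d ~ Bool  [subst: {e:=List List a} | 0 pending]
  bind d := Bool

Answer: d:=Bool e:=List List a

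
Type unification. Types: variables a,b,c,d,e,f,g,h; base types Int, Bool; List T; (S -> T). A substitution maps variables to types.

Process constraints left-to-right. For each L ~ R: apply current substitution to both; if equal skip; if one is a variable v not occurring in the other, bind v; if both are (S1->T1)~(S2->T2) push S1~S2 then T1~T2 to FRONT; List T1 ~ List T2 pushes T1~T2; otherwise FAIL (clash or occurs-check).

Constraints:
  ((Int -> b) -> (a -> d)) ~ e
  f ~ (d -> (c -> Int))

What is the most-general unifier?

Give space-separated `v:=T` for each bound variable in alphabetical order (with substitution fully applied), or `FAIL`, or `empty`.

Answer: e:=((Int -> b) -> (a -> d)) f:=(d -> (c -> Int))

Derivation:
step 1: unify ((Int -> b) -> (a -> d)) ~ e  [subst: {-} | 1 pending]
  bind e := ((Int -> b) -> (a -> d))
step 2: unify f ~ (d -> (c -> Int))  [subst: {e:=((Int -> b) -> (a -> d))} | 0 pending]
  bind f := (d -> (c -> Int))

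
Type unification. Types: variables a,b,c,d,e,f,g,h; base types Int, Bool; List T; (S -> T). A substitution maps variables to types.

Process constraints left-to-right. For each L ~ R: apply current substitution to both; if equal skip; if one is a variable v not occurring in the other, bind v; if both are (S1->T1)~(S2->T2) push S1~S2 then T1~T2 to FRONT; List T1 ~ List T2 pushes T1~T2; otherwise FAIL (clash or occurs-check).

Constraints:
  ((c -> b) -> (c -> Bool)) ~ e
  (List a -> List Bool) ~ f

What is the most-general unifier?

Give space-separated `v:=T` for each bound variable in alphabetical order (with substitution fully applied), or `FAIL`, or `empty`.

Answer: e:=((c -> b) -> (c -> Bool)) f:=(List a -> List Bool)

Derivation:
step 1: unify ((c -> b) -> (c -> Bool)) ~ e  [subst: {-} | 1 pending]
  bind e := ((c -> b) -> (c -> Bool))
step 2: unify (List a -> List Bool) ~ f  [subst: {e:=((c -> b) -> (c -> Bool))} | 0 pending]
  bind f := (List a -> List Bool)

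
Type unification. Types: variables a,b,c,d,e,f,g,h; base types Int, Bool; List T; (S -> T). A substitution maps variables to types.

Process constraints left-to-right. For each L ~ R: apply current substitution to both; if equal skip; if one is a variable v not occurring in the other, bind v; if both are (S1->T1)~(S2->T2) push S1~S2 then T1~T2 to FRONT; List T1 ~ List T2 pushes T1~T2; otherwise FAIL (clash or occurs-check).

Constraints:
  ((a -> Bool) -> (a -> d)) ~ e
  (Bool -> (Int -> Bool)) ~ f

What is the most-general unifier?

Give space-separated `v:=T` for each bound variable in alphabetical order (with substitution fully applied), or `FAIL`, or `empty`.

step 1: unify ((a -> Bool) -> (a -> d)) ~ e  [subst: {-} | 1 pending]
  bind e := ((a -> Bool) -> (a -> d))
step 2: unify (Bool -> (Int -> Bool)) ~ f  [subst: {e:=((a -> Bool) -> (a -> d))} | 0 pending]
  bind f := (Bool -> (Int -> Bool))

Answer: e:=((a -> Bool) -> (a -> d)) f:=(Bool -> (Int -> Bool))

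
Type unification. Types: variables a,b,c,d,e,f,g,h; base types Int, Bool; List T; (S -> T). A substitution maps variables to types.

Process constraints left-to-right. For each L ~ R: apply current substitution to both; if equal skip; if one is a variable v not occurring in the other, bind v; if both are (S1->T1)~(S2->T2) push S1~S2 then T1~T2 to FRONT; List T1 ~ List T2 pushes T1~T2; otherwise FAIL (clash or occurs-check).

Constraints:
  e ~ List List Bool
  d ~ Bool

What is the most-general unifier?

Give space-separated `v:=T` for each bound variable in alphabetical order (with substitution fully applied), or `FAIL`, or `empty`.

step 1: unify e ~ List List Bool  [subst: {-} | 1 pending]
  bind e := List List Bool
step 2: unify d ~ Bool  [subst: {e:=List List Bool} | 0 pending]
  bind d := Bool

Answer: d:=Bool e:=List List Bool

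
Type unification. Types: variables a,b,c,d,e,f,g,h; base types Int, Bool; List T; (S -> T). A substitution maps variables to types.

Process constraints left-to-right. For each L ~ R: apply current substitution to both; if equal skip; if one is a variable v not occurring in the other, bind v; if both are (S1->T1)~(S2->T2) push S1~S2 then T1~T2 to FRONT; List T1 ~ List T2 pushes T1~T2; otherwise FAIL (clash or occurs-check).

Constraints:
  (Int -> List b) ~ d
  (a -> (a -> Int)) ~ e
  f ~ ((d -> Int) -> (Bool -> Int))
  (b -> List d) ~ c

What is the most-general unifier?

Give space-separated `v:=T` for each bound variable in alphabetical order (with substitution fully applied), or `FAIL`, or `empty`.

step 1: unify (Int -> List b) ~ d  [subst: {-} | 3 pending]
  bind d := (Int -> List b)
step 2: unify (a -> (a -> Int)) ~ e  [subst: {d:=(Int -> List b)} | 2 pending]
  bind e := (a -> (a -> Int))
step 3: unify f ~ (((Int -> List b) -> Int) -> (Bool -> Int))  [subst: {d:=(Int -> List b), e:=(a -> (a -> Int))} | 1 pending]
  bind f := (((Int -> List b) -> Int) -> (Bool -> Int))
step 4: unify (b -> List (Int -> List b)) ~ c  [subst: {d:=(Int -> List b), e:=(a -> (a -> Int)), f:=(((Int -> List b) -> Int) -> (Bool -> Int))} | 0 pending]
  bind c := (b -> List (Int -> List b))

Answer: c:=(b -> List (Int -> List b)) d:=(Int -> List b) e:=(a -> (a -> Int)) f:=(((Int -> List b) -> Int) -> (Bool -> Int))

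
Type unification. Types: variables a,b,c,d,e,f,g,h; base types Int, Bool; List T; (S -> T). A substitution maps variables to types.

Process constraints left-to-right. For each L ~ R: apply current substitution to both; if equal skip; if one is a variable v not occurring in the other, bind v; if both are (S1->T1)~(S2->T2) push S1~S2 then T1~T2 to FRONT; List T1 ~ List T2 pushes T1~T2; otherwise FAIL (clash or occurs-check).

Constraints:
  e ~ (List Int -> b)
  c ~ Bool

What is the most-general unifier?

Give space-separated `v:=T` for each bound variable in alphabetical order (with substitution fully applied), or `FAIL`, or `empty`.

Answer: c:=Bool e:=(List Int -> b)

Derivation:
step 1: unify e ~ (List Int -> b)  [subst: {-} | 1 pending]
  bind e := (List Int -> b)
step 2: unify c ~ Bool  [subst: {e:=(List Int -> b)} | 0 pending]
  bind c := Bool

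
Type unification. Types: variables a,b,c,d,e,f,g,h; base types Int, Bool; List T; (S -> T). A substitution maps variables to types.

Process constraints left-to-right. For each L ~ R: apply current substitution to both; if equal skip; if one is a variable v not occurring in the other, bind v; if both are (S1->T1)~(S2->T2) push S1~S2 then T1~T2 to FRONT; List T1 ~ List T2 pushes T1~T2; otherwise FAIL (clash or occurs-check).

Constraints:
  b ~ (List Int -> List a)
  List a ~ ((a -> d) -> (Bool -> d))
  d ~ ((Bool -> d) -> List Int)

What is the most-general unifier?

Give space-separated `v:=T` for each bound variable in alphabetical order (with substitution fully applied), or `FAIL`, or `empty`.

step 1: unify b ~ (List Int -> List a)  [subst: {-} | 2 pending]
  bind b := (List Int -> List a)
step 2: unify List a ~ ((a -> d) -> (Bool -> d))  [subst: {b:=(List Int -> List a)} | 1 pending]
  clash: List a vs ((a -> d) -> (Bool -> d))

Answer: FAIL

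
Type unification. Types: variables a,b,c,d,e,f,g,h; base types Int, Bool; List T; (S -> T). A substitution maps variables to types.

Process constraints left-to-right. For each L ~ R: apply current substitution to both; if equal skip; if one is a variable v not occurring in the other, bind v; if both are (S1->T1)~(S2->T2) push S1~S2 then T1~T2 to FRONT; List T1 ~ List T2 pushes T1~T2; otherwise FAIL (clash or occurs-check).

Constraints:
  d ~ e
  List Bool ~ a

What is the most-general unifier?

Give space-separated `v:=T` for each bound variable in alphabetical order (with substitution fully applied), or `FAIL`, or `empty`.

Answer: a:=List Bool d:=e

Derivation:
step 1: unify d ~ e  [subst: {-} | 1 pending]
  bind d := e
step 2: unify List Bool ~ a  [subst: {d:=e} | 0 pending]
  bind a := List Bool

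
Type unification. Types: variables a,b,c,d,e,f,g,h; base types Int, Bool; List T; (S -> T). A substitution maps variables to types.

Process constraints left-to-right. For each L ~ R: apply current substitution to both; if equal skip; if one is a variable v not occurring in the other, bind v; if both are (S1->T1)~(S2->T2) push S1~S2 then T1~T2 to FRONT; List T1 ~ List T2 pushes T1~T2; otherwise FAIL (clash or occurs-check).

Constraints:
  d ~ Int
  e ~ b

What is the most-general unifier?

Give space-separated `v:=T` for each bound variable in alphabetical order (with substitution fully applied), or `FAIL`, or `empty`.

Answer: d:=Int e:=b

Derivation:
step 1: unify d ~ Int  [subst: {-} | 1 pending]
  bind d := Int
step 2: unify e ~ b  [subst: {d:=Int} | 0 pending]
  bind e := b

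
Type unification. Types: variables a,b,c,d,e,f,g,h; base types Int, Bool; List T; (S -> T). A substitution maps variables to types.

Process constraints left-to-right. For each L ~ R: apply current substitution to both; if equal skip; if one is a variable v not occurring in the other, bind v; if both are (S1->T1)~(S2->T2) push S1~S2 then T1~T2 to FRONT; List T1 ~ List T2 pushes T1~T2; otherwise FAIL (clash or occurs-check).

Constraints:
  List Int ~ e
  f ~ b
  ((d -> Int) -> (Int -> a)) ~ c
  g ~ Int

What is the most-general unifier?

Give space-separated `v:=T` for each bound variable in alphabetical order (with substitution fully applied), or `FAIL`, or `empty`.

step 1: unify List Int ~ e  [subst: {-} | 3 pending]
  bind e := List Int
step 2: unify f ~ b  [subst: {e:=List Int} | 2 pending]
  bind f := b
step 3: unify ((d -> Int) -> (Int -> a)) ~ c  [subst: {e:=List Int, f:=b} | 1 pending]
  bind c := ((d -> Int) -> (Int -> a))
step 4: unify g ~ Int  [subst: {e:=List Int, f:=b, c:=((d -> Int) -> (Int -> a))} | 0 pending]
  bind g := Int

Answer: c:=((d -> Int) -> (Int -> a)) e:=List Int f:=b g:=Int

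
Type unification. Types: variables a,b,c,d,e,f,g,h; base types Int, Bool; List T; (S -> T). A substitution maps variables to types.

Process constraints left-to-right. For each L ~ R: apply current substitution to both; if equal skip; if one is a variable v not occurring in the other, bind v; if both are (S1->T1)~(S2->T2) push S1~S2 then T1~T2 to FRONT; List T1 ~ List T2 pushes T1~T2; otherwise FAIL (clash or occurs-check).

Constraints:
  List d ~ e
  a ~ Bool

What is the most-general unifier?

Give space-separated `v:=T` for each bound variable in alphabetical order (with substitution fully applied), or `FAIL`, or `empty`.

Answer: a:=Bool e:=List d

Derivation:
step 1: unify List d ~ e  [subst: {-} | 1 pending]
  bind e := List d
step 2: unify a ~ Bool  [subst: {e:=List d} | 0 pending]
  bind a := Bool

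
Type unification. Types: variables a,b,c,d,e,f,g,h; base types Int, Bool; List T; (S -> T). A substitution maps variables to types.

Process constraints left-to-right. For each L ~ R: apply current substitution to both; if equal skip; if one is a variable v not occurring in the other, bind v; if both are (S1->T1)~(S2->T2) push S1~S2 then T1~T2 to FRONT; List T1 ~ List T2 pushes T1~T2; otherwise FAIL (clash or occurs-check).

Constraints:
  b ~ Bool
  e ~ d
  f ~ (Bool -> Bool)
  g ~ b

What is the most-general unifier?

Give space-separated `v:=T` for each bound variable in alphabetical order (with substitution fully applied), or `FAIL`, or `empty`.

Answer: b:=Bool e:=d f:=(Bool -> Bool) g:=Bool

Derivation:
step 1: unify b ~ Bool  [subst: {-} | 3 pending]
  bind b := Bool
step 2: unify e ~ d  [subst: {b:=Bool} | 2 pending]
  bind e := d
step 3: unify f ~ (Bool -> Bool)  [subst: {b:=Bool, e:=d} | 1 pending]
  bind f := (Bool -> Bool)
step 4: unify g ~ Bool  [subst: {b:=Bool, e:=d, f:=(Bool -> Bool)} | 0 pending]
  bind g := Bool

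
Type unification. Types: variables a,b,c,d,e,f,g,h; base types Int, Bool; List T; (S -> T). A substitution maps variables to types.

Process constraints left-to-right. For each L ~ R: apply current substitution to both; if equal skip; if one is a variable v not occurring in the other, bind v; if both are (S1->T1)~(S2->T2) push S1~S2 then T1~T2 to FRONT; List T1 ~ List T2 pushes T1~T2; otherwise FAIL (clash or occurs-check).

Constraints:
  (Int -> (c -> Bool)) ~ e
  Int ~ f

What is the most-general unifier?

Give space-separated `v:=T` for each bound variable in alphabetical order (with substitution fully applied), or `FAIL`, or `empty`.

step 1: unify (Int -> (c -> Bool)) ~ e  [subst: {-} | 1 pending]
  bind e := (Int -> (c -> Bool))
step 2: unify Int ~ f  [subst: {e:=(Int -> (c -> Bool))} | 0 pending]
  bind f := Int

Answer: e:=(Int -> (c -> Bool)) f:=Int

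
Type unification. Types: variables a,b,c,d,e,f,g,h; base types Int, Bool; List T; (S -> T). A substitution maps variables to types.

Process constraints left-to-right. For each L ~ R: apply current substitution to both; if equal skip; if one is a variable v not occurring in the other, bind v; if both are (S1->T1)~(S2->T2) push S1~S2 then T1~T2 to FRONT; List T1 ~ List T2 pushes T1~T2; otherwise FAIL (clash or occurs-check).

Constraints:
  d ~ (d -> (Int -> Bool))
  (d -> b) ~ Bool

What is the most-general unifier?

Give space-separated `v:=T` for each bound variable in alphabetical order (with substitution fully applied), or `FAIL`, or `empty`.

step 1: unify d ~ (d -> (Int -> Bool))  [subst: {-} | 1 pending]
  occurs-check fail: d in (d -> (Int -> Bool))

Answer: FAIL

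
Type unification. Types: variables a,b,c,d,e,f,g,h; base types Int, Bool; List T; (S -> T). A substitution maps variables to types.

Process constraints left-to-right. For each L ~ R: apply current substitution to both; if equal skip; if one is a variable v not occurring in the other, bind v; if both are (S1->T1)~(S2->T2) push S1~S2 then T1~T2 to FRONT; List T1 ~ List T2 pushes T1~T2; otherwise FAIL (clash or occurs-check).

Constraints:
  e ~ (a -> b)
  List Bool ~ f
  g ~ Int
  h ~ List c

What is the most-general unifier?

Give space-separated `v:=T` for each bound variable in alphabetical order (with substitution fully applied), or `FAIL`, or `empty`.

Answer: e:=(a -> b) f:=List Bool g:=Int h:=List c

Derivation:
step 1: unify e ~ (a -> b)  [subst: {-} | 3 pending]
  bind e := (a -> b)
step 2: unify List Bool ~ f  [subst: {e:=(a -> b)} | 2 pending]
  bind f := List Bool
step 3: unify g ~ Int  [subst: {e:=(a -> b), f:=List Bool} | 1 pending]
  bind g := Int
step 4: unify h ~ List c  [subst: {e:=(a -> b), f:=List Bool, g:=Int} | 0 pending]
  bind h := List c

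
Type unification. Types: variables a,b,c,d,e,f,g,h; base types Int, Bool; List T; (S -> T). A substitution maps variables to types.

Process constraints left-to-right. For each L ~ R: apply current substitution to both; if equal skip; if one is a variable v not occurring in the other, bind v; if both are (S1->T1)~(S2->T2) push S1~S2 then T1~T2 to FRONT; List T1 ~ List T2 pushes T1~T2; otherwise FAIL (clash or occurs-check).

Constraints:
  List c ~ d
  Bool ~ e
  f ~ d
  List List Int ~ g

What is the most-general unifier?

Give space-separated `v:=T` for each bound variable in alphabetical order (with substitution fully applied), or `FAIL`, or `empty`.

step 1: unify List c ~ d  [subst: {-} | 3 pending]
  bind d := List c
step 2: unify Bool ~ e  [subst: {d:=List c} | 2 pending]
  bind e := Bool
step 3: unify f ~ List c  [subst: {d:=List c, e:=Bool} | 1 pending]
  bind f := List c
step 4: unify List List Int ~ g  [subst: {d:=List c, e:=Bool, f:=List c} | 0 pending]
  bind g := List List Int

Answer: d:=List c e:=Bool f:=List c g:=List List Int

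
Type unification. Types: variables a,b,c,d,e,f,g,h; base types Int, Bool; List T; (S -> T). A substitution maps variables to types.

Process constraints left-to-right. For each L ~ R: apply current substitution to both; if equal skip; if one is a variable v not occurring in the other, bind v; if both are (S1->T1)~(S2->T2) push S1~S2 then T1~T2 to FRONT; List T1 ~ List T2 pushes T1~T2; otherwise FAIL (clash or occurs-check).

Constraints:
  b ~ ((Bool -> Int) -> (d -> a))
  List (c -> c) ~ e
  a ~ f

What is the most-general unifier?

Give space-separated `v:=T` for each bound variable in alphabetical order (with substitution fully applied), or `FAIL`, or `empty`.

Answer: a:=f b:=((Bool -> Int) -> (d -> f)) e:=List (c -> c)

Derivation:
step 1: unify b ~ ((Bool -> Int) -> (d -> a))  [subst: {-} | 2 pending]
  bind b := ((Bool -> Int) -> (d -> a))
step 2: unify List (c -> c) ~ e  [subst: {b:=((Bool -> Int) -> (d -> a))} | 1 pending]
  bind e := List (c -> c)
step 3: unify a ~ f  [subst: {b:=((Bool -> Int) -> (d -> a)), e:=List (c -> c)} | 0 pending]
  bind a := f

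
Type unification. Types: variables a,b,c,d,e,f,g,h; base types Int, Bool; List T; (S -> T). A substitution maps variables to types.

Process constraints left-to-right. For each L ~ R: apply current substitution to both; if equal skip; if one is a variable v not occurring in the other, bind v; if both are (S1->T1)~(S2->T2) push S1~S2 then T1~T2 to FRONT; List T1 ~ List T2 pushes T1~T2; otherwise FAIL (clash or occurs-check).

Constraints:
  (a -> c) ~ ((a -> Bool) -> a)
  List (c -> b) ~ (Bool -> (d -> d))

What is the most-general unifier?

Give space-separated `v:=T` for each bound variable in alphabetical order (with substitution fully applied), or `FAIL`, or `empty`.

Answer: FAIL

Derivation:
step 1: unify (a -> c) ~ ((a -> Bool) -> a)  [subst: {-} | 1 pending]
  -> decompose arrow: push a~(a -> Bool), c~a
step 2: unify a ~ (a -> Bool)  [subst: {-} | 2 pending]
  occurs-check fail: a in (a -> Bool)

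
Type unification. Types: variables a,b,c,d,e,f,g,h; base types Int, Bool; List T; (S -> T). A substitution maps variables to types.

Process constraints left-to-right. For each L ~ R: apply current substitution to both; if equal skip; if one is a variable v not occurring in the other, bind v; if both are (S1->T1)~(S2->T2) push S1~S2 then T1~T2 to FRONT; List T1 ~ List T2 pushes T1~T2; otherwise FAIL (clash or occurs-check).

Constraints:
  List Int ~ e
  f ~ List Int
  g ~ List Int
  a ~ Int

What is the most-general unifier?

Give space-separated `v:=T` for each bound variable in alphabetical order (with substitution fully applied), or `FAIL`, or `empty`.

step 1: unify List Int ~ e  [subst: {-} | 3 pending]
  bind e := List Int
step 2: unify f ~ List Int  [subst: {e:=List Int} | 2 pending]
  bind f := List Int
step 3: unify g ~ List Int  [subst: {e:=List Int, f:=List Int} | 1 pending]
  bind g := List Int
step 4: unify a ~ Int  [subst: {e:=List Int, f:=List Int, g:=List Int} | 0 pending]
  bind a := Int

Answer: a:=Int e:=List Int f:=List Int g:=List Int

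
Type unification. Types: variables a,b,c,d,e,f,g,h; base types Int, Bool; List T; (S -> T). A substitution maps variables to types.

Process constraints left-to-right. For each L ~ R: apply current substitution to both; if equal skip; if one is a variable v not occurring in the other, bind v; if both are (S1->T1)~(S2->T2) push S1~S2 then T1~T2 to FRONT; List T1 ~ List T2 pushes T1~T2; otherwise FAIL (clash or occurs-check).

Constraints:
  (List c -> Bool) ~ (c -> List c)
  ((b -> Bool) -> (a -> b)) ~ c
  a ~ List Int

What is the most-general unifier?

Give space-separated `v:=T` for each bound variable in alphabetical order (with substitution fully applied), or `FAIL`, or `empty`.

step 1: unify (List c -> Bool) ~ (c -> List c)  [subst: {-} | 2 pending]
  -> decompose arrow: push List c~c, Bool~List c
step 2: unify List c ~ c  [subst: {-} | 3 pending]
  occurs-check fail

Answer: FAIL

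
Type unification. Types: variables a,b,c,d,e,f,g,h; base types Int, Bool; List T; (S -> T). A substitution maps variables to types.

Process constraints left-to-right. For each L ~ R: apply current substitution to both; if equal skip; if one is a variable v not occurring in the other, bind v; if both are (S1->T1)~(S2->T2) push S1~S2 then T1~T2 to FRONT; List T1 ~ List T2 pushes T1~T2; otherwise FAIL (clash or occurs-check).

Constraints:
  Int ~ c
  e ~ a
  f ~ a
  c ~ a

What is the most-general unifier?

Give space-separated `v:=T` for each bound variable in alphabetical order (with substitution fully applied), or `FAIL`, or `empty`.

Answer: a:=Int c:=Int e:=Int f:=Int

Derivation:
step 1: unify Int ~ c  [subst: {-} | 3 pending]
  bind c := Int
step 2: unify e ~ a  [subst: {c:=Int} | 2 pending]
  bind e := a
step 3: unify f ~ a  [subst: {c:=Int, e:=a} | 1 pending]
  bind f := a
step 4: unify Int ~ a  [subst: {c:=Int, e:=a, f:=a} | 0 pending]
  bind a := Int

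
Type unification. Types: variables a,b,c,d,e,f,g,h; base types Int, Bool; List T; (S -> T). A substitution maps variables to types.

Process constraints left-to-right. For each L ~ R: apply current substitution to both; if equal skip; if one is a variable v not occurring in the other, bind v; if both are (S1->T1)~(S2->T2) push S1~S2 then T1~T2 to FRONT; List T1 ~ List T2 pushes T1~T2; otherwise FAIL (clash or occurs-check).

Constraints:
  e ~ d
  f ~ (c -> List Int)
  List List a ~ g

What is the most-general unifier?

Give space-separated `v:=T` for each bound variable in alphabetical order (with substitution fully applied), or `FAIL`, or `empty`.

Answer: e:=d f:=(c -> List Int) g:=List List a

Derivation:
step 1: unify e ~ d  [subst: {-} | 2 pending]
  bind e := d
step 2: unify f ~ (c -> List Int)  [subst: {e:=d} | 1 pending]
  bind f := (c -> List Int)
step 3: unify List List a ~ g  [subst: {e:=d, f:=(c -> List Int)} | 0 pending]
  bind g := List List a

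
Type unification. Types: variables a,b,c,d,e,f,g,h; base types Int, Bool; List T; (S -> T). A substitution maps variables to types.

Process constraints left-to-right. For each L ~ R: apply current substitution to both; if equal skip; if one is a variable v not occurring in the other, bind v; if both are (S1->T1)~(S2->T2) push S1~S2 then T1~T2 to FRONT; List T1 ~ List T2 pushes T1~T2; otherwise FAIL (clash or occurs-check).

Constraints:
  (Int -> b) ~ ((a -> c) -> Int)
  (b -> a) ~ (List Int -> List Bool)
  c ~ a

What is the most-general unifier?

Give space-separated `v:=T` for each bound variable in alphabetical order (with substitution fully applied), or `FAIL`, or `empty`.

step 1: unify (Int -> b) ~ ((a -> c) -> Int)  [subst: {-} | 2 pending]
  -> decompose arrow: push Int~(a -> c), b~Int
step 2: unify Int ~ (a -> c)  [subst: {-} | 3 pending]
  clash: Int vs (a -> c)

Answer: FAIL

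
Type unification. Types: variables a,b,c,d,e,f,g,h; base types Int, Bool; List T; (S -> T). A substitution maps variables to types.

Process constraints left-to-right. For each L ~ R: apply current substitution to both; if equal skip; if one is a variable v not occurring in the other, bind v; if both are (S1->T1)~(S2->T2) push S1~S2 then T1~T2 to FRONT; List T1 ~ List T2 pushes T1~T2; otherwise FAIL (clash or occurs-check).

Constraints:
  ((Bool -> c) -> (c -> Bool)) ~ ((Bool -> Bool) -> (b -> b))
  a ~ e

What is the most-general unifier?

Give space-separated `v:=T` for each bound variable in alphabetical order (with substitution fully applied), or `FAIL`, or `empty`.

Answer: a:=e b:=Bool c:=Bool

Derivation:
step 1: unify ((Bool -> c) -> (c -> Bool)) ~ ((Bool -> Bool) -> (b -> b))  [subst: {-} | 1 pending]
  -> decompose arrow: push (Bool -> c)~(Bool -> Bool), (c -> Bool)~(b -> b)
step 2: unify (Bool -> c) ~ (Bool -> Bool)  [subst: {-} | 2 pending]
  -> decompose arrow: push Bool~Bool, c~Bool
step 3: unify Bool ~ Bool  [subst: {-} | 3 pending]
  -> identical, skip
step 4: unify c ~ Bool  [subst: {-} | 2 pending]
  bind c := Bool
step 5: unify (Bool -> Bool) ~ (b -> b)  [subst: {c:=Bool} | 1 pending]
  -> decompose arrow: push Bool~b, Bool~b
step 6: unify Bool ~ b  [subst: {c:=Bool} | 2 pending]
  bind b := Bool
step 7: unify Bool ~ Bool  [subst: {c:=Bool, b:=Bool} | 1 pending]
  -> identical, skip
step 8: unify a ~ e  [subst: {c:=Bool, b:=Bool} | 0 pending]
  bind a := e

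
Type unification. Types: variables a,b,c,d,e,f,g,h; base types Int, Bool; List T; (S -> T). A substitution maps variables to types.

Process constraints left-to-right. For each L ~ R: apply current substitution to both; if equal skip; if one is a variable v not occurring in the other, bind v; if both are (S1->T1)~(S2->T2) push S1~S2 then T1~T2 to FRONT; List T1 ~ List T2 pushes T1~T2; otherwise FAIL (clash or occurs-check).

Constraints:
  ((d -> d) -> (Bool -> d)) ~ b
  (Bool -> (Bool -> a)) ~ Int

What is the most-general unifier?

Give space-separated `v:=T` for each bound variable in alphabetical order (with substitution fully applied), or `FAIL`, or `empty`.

Answer: FAIL

Derivation:
step 1: unify ((d -> d) -> (Bool -> d)) ~ b  [subst: {-} | 1 pending]
  bind b := ((d -> d) -> (Bool -> d))
step 2: unify (Bool -> (Bool -> a)) ~ Int  [subst: {b:=((d -> d) -> (Bool -> d))} | 0 pending]
  clash: (Bool -> (Bool -> a)) vs Int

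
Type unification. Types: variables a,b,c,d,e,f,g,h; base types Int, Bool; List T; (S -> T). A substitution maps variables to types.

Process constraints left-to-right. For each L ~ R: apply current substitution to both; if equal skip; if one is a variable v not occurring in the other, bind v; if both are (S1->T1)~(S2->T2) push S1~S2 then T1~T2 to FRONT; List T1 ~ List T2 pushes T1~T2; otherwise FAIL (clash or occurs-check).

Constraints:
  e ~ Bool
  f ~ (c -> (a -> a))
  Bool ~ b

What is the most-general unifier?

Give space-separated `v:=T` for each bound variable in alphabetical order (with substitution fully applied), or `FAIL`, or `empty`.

Answer: b:=Bool e:=Bool f:=(c -> (a -> a))

Derivation:
step 1: unify e ~ Bool  [subst: {-} | 2 pending]
  bind e := Bool
step 2: unify f ~ (c -> (a -> a))  [subst: {e:=Bool} | 1 pending]
  bind f := (c -> (a -> a))
step 3: unify Bool ~ b  [subst: {e:=Bool, f:=(c -> (a -> a))} | 0 pending]
  bind b := Bool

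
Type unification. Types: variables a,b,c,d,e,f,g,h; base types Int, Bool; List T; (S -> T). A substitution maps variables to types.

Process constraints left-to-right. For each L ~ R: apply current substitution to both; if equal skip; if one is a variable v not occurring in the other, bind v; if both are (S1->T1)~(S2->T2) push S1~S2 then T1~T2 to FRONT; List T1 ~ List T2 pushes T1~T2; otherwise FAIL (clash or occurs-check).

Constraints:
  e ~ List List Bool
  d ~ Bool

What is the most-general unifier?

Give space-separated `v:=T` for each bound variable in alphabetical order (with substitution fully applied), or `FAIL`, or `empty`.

Answer: d:=Bool e:=List List Bool

Derivation:
step 1: unify e ~ List List Bool  [subst: {-} | 1 pending]
  bind e := List List Bool
step 2: unify d ~ Bool  [subst: {e:=List List Bool} | 0 pending]
  bind d := Bool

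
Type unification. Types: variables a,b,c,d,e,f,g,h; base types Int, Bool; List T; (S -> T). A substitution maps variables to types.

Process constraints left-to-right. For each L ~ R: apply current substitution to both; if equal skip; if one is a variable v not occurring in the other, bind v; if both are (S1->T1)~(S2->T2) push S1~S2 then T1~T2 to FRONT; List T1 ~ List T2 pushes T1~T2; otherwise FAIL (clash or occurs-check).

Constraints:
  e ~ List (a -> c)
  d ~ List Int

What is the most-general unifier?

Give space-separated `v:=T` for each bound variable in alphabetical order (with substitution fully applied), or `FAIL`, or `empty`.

step 1: unify e ~ List (a -> c)  [subst: {-} | 1 pending]
  bind e := List (a -> c)
step 2: unify d ~ List Int  [subst: {e:=List (a -> c)} | 0 pending]
  bind d := List Int

Answer: d:=List Int e:=List (a -> c)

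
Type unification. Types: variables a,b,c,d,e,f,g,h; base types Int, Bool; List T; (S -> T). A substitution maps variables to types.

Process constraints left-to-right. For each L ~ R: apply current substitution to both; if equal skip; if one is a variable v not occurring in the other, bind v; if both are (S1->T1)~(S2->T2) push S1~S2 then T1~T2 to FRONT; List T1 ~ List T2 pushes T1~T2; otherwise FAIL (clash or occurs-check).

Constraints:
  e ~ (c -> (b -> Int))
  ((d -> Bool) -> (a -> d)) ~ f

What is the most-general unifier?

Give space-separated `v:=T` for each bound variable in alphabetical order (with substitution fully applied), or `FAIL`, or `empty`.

step 1: unify e ~ (c -> (b -> Int))  [subst: {-} | 1 pending]
  bind e := (c -> (b -> Int))
step 2: unify ((d -> Bool) -> (a -> d)) ~ f  [subst: {e:=(c -> (b -> Int))} | 0 pending]
  bind f := ((d -> Bool) -> (a -> d))

Answer: e:=(c -> (b -> Int)) f:=((d -> Bool) -> (a -> d))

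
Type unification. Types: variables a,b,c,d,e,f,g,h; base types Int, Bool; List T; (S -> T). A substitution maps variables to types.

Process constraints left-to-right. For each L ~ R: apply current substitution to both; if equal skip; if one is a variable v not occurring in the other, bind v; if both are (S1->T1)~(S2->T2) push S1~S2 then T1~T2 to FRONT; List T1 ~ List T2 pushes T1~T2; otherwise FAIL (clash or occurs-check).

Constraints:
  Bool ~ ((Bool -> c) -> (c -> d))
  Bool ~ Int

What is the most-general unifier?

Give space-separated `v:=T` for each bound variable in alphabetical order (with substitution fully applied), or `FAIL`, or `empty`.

Answer: FAIL

Derivation:
step 1: unify Bool ~ ((Bool -> c) -> (c -> d))  [subst: {-} | 1 pending]
  clash: Bool vs ((Bool -> c) -> (c -> d))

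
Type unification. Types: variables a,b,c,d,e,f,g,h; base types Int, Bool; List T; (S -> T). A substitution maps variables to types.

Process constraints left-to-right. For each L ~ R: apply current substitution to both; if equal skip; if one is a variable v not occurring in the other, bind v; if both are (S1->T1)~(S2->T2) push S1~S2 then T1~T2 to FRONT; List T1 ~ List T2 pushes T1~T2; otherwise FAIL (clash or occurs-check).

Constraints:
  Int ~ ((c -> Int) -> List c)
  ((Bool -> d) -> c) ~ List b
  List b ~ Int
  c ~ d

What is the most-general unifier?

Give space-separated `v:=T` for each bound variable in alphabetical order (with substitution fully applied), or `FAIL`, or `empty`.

Answer: FAIL

Derivation:
step 1: unify Int ~ ((c -> Int) -> List c)  [subst: {-} | 3 pending]
  clash: Int vs ((c -> Int) -> List c)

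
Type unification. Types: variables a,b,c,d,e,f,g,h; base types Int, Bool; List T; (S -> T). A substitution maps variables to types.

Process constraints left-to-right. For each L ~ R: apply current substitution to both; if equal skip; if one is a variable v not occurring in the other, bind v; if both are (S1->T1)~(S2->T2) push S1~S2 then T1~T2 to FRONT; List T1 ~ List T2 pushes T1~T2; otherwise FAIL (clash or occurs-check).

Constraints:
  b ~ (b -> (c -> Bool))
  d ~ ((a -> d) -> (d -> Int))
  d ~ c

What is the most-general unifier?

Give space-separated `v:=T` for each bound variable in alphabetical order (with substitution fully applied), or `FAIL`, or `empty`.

step 1: unify b ~ (b -> (c -> Bool))  [subst: {-} | 2 pending]
  occurs-check fail: b in (b -> (c -> Bool))

Answer: FAIL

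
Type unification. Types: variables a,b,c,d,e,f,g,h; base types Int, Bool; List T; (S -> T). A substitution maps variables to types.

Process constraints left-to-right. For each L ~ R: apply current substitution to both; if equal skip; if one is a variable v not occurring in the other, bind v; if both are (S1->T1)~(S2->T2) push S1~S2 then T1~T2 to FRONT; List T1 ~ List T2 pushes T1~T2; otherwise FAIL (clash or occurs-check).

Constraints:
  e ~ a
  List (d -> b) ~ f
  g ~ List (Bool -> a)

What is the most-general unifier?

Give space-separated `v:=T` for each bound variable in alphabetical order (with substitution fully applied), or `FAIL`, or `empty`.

Answer: e:=a f:=List (d -> b) g:=List (Bool -> a)

Derivation:
step 1: unify e ~ a  [subst: {-} | 2 pending]
  bind e := a
step 2: unify List (d -> b) ~ f  [subst: {e:=a} | 1 pending]
  bind f := List (d -> b)
step 3: unify g ~ List (Bool -> a)  [subst: {e:=a, f:=List (d -> b)} | 0 pending]
  bind g := List (Bool -> a)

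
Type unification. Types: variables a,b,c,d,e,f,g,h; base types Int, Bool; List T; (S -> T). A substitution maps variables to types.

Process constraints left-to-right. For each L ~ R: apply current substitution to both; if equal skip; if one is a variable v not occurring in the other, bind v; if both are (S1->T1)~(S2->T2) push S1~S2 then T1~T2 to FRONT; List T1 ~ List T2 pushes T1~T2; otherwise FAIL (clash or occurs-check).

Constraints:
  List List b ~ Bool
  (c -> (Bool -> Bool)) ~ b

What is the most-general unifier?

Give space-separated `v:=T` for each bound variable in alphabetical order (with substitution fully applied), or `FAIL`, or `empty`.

step 1: unify List List b ~ Bool  [subst: {-} | 1 pending]
  clash: List List b vs Bool

Answer: FAIL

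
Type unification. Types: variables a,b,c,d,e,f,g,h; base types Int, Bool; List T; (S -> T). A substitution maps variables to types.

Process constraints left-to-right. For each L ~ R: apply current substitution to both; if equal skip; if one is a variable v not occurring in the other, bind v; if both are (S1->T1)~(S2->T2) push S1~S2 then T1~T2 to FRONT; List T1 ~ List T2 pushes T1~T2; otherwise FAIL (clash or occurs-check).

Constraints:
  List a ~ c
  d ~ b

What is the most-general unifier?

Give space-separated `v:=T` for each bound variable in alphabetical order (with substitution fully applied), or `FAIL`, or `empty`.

Answer: c:=List a d:=b

Derivation:
step 1: unify List a ~ c  [subst: {-} | 1 pending]
  bind c := List a
step 2: unify d ~ b  [subst: {c:=List a} | 0 pending]
  bind d := b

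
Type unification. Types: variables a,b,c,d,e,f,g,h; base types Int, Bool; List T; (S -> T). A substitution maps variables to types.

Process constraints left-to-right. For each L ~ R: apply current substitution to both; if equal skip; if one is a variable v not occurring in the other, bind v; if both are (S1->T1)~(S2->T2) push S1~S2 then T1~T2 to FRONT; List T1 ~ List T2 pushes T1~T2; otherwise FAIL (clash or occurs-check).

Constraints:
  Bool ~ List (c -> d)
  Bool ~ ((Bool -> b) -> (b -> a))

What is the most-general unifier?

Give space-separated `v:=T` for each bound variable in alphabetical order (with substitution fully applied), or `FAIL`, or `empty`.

Answer: FAIL

Derivation:
step 1: unify Bool ~ List (c -> d)  [subst: {-} | 1 pending]
  clash: Bool vs List (c -> d)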